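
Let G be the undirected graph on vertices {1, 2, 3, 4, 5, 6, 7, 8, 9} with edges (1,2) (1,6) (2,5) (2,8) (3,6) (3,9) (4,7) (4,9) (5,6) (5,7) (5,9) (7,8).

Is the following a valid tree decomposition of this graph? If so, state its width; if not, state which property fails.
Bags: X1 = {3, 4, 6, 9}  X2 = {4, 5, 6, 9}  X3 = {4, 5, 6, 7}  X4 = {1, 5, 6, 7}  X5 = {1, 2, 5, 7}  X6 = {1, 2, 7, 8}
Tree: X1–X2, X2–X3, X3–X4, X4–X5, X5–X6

Vertex coverage: the bags together contain {1, 2, 3, 4, 5, 6, 7, 8, 9}, the full vertex set. Edge coverage: each edge of G has both endpoints in at least one bag. Running intersection: for every vertex, the bags containing it form a connected subtree. All three properties hold, so this is a valid tree decomposition of width max|bag| − 1 = 3, and hence tw(G) ≤ 3.

Yes; width 3.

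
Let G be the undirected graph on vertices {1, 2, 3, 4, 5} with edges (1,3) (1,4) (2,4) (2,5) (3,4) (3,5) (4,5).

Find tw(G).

A width-2 tree decomposition is:
Bags: B1 = {3, 4, 5}  B2 = {1, 3, 4}  B3 = {2, 4, 5}
Tree: B1–B2, B1–B3
Every bag has size at most 3, so the width is 3 − 1 = 2 and tw(G) ≤ 2. For the lower bound, the 3 vertices {2, 4, 5} are pairwise adjacent, and any tree decomposition puts a clique entirely inside one bag — forcing width ≥ 2. Combining the bounds, tw(G) = 2.

2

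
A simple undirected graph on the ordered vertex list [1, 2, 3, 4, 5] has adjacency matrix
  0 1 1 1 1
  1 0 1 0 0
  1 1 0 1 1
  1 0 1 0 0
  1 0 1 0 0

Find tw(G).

A width-2 tree decomposition is:
Bags: B1 = {1, 3, 4}  B2 = {1, 3, 5}  B3 = {1, 2, 3}
Tree: B1–B2, B1–B3
Every bag has size at most 3, so the width is 3 − 1 = 2 and tw(G) ≤ 2. Conversely, {1, 2, 3} is a clique of size 3, and the vertices of any clique must share a bag in every tree decomposition; so some bag has ≥ 3 vertices and tw(G) ≥ 2. Combining the bounds, tw(G) = 2.

2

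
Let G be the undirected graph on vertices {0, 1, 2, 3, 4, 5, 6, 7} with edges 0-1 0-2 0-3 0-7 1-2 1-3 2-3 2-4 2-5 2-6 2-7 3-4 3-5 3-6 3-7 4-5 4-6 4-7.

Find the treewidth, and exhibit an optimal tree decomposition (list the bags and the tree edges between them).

Each bag holds 4 vertices, so the decomposition has width 3, which upper-bounds the treewidth. For the lower bound, the 4 vertices {0, 1, 2, 3} are pairwise adjacent, and any tree decomposition puts a clique entirely inside one bag — forcing width ≥ 3. Combining the bounds, tw(G) = 3.

Treewidth 3.
One optimal decomposition is:
Bags: B1 = {2, 3, 4, 7}  B2 = {0, 2, 3, 7}  B3 = {2, 3, 4, 6}  B4 = {2, 3, 4, 5}  B5 = {0, 1, 2, 3}
Tree: B1–B2, B1–B3, B1–B4, B2–B5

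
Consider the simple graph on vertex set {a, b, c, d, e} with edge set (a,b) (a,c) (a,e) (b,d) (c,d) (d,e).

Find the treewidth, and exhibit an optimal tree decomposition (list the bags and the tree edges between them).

Each bag holds 3 vertices, so the decomposition has width 2, which upper-bounds the treewidth. The edges c–a–e–d–c form a cycle, so G is not a tree and its treewidth is at least 2. Combining the bounds, tw(G) = 2.

Treewidth 2.
Bags: B1 = {a, c, d}  B2 = {a, d, e}  B3 = {a, b, d}
Tree: B1–B2, B2–B3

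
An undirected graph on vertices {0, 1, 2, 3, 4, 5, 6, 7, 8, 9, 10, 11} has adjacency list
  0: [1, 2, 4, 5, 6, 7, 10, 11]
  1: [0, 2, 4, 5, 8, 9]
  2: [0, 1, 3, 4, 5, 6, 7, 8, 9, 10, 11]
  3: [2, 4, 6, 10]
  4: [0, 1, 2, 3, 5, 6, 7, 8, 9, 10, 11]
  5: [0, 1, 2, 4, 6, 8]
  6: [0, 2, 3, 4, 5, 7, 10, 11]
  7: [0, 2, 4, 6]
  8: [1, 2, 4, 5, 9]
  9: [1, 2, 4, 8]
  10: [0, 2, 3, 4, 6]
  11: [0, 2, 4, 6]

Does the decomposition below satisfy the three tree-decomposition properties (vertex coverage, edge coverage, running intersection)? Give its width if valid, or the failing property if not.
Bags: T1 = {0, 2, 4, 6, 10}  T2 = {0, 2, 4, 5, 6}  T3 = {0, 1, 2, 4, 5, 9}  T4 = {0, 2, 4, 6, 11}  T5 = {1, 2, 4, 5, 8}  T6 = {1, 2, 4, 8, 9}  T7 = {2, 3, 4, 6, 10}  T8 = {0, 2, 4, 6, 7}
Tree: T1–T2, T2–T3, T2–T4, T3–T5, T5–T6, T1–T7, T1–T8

A tree decomposition must satisfy three properties: every vertex lies in some bag; for every edge, both endpoints lie together in some bag; and for every vertex, the bags containing it form a connected subtree. Here bags containing vertex 9 are not connected in the tree, so the decomposition is invalid.

No — bags containing vertex 9 are not connected in the tree.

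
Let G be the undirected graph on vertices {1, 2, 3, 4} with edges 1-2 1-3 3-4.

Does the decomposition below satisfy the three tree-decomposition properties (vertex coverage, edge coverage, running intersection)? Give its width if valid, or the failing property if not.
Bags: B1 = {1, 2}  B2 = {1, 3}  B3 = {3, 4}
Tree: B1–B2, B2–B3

Yes; width 1.

Checking the three conditions: (i) the bags cover all of {1, 2, 3, 4}; (ii) for each edge, some bag contains both endpoints; (iii) the bags containing any fixed vertex form a subtree. All hold, so the decomposition is valid with width 2 − 1 = 1.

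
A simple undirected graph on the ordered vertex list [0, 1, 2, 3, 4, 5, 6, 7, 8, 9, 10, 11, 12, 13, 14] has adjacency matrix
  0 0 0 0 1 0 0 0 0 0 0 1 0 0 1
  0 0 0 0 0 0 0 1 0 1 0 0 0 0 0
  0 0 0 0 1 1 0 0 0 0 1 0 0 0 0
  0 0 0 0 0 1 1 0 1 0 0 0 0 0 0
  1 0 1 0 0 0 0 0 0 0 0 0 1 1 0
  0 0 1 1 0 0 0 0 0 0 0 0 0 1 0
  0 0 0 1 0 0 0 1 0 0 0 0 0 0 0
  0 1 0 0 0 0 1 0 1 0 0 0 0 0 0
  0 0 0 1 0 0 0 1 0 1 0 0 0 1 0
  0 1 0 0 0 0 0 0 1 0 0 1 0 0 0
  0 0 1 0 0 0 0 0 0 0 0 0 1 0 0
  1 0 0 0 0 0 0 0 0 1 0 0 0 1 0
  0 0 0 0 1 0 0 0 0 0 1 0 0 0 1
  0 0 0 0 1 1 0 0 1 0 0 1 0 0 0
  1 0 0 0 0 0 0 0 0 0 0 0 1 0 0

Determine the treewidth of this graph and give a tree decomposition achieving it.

Treewidth 3.
One such decomposition:
Bags: B1 = {0, 10, 12, 14}  B2 = {0, 4, 10, 12}  B3 = {0, 2, 4, 10}  B4 = {0, 2, 4, 11}  B5 = {2, 4, 11, 13}  B6 = {2, 5, 11, 13}  B7 = {5, 9, 11, 13}  B8 = {5, 8, 9, 13}  B9 = {3, 5, 8, 9}  B10 = {1, 3, 8, 9}  B11 = {1, 3, 7, 8}  B12 = {1, 3, 6, 7}
Tree: B1–B2, B2–B3, B3–B4, B4–B5, B5–B6, B6–B7, B7–B8, B8–B9, B9–B10, B10–B11, B11–B12

The largest bag has 4 vertices, giving width 3; this decomposition certifies tw(G) ≤ 3. For the lower bound: the 4 vertex sets {10,12,14}, {0}, {4}, {2,5,11,13} are disjoint, each induces a connected subgraph, and every pair is joined by at least one edge of G. Contracting each set to a single vertex therefore yields K_{4} as a minor, and since treewidth is minor-monotone, tw(G) ≥ tw(K_{4}) = 3. Therefore the treewidth is 3.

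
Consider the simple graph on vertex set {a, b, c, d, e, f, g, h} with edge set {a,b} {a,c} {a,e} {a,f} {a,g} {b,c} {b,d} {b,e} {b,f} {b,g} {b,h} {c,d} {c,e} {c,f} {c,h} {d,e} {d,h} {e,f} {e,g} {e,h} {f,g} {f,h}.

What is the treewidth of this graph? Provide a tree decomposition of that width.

Every bag has size at most 5, so the width is 5 − 1 = 4 and tw(G) ≤ 4. On the other hand G contains the 5-clique {b, c, d, e, h}. A clique must lie in a single bag of any decomposition, so no decomposition can have width below 4. Therefore the treewidth is 4.

Treewidth 4.
Bags: B1 = {a, b, e, f, g}  B2 = {a, b, c, e, f}  B3 = {b, c, e, f, h}  B4 = {b, c, d, e, h}
Tree: B1–B2, B2–B3, B3–B4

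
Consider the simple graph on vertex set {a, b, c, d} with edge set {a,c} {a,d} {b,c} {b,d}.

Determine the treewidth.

2

A width-2 tree decomposition is:
Bags: B1 = {a, c, d}  B2 = {b, c, d}
Tree: B1–B2
Every bag has size at most 3, so the width is 3 − 1 = 2 and tw(G) ≤ 2. The edges c–a–d–b–c form a cycle, so G is not a tree and its treewidth is at least 2. Combining the bounds, tw(G) = 2.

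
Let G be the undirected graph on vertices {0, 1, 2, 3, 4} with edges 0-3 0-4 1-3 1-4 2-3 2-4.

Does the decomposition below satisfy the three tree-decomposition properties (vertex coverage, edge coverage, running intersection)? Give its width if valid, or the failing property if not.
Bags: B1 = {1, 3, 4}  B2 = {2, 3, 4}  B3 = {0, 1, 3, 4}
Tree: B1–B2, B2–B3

No — bags containing vertex 1 are not connected in the tree.

A tree decomposition must satisfy three properties: every vertex lies in some bag; for every edge, both endpoints lie together in some bag; and for every vertex, the bags containing it form a connected subtree. Here bags containing vertex 1 are not connected in the tree, so the decomposition is invalid.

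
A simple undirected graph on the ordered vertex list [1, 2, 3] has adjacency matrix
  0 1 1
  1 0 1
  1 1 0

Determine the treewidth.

2

A width-2 tree decomposition is:
Bags: B1 = {1, 2, 3}
Tree: (single bag)
With just one bag of size 3, the width is 3 − 1 = 2, so tw(G) ≤ 2. For the lower bound, the 3 vertices {1, 2, 3} are pairwise adjacent, and any tree decomposition puts a clique entirely inside one bag — forcing width ≥ 2. Combining the bounds, tw(G) = 2.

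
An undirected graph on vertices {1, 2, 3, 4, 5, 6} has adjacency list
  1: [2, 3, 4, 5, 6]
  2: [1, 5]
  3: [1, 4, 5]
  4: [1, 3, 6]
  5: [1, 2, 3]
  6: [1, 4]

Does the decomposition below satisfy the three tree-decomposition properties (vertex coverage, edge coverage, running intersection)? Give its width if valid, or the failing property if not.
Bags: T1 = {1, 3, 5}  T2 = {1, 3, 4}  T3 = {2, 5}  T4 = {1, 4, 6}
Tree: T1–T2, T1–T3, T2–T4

No — edge (1,2) lies in no bag.

A tree decomposition must satisfy three properties: every vertex lies in some bag; for every edge, both endpoints lie together in some bag; and for every vertex, the bags containing it form a connected subtree. Here edge (1,2) lies in no bag, so the decomposition is invalid.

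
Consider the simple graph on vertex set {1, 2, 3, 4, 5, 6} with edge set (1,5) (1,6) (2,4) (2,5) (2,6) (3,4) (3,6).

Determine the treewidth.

A width-2 tree decomposition is:
Bags: B1 = {1, 5, 6}  B2 = {2, 5, 6}  B3 = {2, 3, 6}  B4 = {2, 3, 4}
Tree: B1–B2, B2–B3, B3–B4
Each bag holds 3 vertices, so the decomposition has width 2, which upper-bounds the treewidth. The edges 1–5–2–6–1 form a cycle, so G is not a tree and its treewidth is at least 2. The upper and lower bounds meet at 2, so that is the treewidth.

2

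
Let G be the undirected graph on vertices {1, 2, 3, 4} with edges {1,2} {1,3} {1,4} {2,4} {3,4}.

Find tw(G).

A width-2 tree decomposition is:
Bags: B1 = {1, 3, 4}  B2 = {1, 2, 4}
Tree: B1–B2
Every bag has size at most 3, so the width is 3 − 1 = 2 and tw(G) ≤ 2. On the other hand G contains the 3-clique {1, 2, 4}. A clique must lie in a single bag of any decomposition, so no decomposition can have width below 2. Combining the bounds, tw(G) = 2.

2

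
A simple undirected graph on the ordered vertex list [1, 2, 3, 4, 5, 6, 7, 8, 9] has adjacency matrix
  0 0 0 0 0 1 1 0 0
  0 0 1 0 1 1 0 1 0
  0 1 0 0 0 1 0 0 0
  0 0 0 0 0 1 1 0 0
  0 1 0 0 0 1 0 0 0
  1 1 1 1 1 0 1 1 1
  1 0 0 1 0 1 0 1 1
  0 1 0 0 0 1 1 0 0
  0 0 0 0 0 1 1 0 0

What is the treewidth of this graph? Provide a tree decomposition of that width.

The largest bag has 3 vertices, giving width 2; this decomposition certifies tw(G) ≤ 2. Conversely, {2, 6, 8} is a clique of size 3, and the vertices of any clique must share a bag in every tree decomposition; so some bag has ≥ 3 vertices and tw(G) ≥ 2. Combining the bounds, tw(G) = 2.

Treewidth 2.
One such decomposition:
Bags: B1 = {1, 6, 7}  B2 = {6, 7, 9}  B3 = {6, 7, 8}  B4 = {2, 6, 8}  B5 = {2, 3, 6}  B6 = {2, 5, 6}  B7 = {4, 6, 7}
Tree: B1–B2, B1–B3, B3–B4, B4–B5, B4–B6, B2–B7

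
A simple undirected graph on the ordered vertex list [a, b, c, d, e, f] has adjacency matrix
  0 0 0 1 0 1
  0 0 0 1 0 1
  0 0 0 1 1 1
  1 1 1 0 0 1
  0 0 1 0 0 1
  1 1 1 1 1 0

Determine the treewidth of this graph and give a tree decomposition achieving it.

Treewidth 2.
Bags: B1 = {c, d, f}  B2 = {b, d, f}  B3 = {a, d, f}  B4 = {c, e, f}
Tree: B1–B2, B2–B3, B1–B4

The largest bag has 3 vertices, giving width 2; this decomposition certifies tw(G) ≤ 2. For the lower bound, the 3 vertices {c, d, f} are pairwise adjacent, and any tree decomposition puts a clique entirely inside one bag — forcing width ≥ 2. Combining the bounds, tw(G) = 2.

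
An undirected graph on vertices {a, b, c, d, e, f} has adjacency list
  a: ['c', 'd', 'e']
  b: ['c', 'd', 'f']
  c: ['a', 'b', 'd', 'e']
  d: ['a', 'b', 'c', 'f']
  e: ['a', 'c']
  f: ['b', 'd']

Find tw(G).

A width-2 tree decomposition is:
Bags: B1 = {a, c, d}  B2 = {b, c, d}  B3 = {b, d, f}  B4 = {a, c, e}
Tree: B1–B2, B2–B3, B1–B4
The largest bag has 3 vertices, giving width 2; this decomposition certifies tw(G) ≤ 2. For the lower bound, the 3 vertices {a, c, d} are pairwise adjacent, and any tree decomposition puts a clique entirely inside one bag — forcing width ≥ 2. The upper and lower bounds meet at 2, so that is the treewidth.

2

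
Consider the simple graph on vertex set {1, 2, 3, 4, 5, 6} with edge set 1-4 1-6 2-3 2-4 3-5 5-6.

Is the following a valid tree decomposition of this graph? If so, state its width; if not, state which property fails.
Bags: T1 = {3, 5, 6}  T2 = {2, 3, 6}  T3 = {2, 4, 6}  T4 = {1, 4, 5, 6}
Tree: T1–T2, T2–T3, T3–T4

A tree decomposition must satisfy three properties: every vertex lies in some bag; for every edge, both endpoints lie together in some bag; and for every vertex, the bags containing it form a connected subtree. Here bags containing vertex 5 are not connected in the tree, so the decomposition is invalid.

No — bags containing vertex 5 are not connected in the tree.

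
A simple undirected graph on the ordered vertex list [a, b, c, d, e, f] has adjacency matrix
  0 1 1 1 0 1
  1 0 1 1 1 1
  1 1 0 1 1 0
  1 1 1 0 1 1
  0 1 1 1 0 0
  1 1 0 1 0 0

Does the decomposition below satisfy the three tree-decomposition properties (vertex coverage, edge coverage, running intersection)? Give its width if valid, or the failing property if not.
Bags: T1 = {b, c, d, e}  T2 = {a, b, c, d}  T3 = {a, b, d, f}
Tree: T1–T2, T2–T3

Yes; width 3.

Checking the three conditions: (i) the bags cover all of {a, b, c, d, e, f}; (ii) for each edge, some bag contains both endpoints; (iii) the bags containing any fixed vertex form a subtree. All hold, so the decomposition is valid with width 4 − 1 = 3.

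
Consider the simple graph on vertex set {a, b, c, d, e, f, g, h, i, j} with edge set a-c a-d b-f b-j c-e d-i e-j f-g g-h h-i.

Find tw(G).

A width-2 tree decomposition is:
Bags: B1 = {c, e, j}  B2 = {b, c, j}  B3 = {b, c, f}  B4 = {c, f, g}  B5 = {c, g, h}  B6 = {c, h, i}  B7 = {c, d, i}  B8 = {a, c, d}
Tree: B1–B2, B2–B3, B3–B4, B4–B5, B5–B6, B6–B7, B7–B8
Each bag holds 3 vertices, so the decomposition has width 2, which upper-bounds the treewidth. Since c–e–j–b–f–g–h–i–d–a–c is a cycle in G, G is not acyclic. Forests are exactly the graphs of treewidth ≤ 1, so tw(G) ≥ 2. Hence tw(G) = 2 exactly.

2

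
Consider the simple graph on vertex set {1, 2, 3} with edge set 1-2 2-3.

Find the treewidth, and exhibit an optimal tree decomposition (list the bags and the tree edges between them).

Treewidth 1.
Bags: B1 = {1, 2}  B2 = {2, 3}
Tree: B1–B2

Every bag has size at most 2, so the width is 2 − 1 = 1 and tw(G) ≤ 1. Since G has at least one edge (e.g. 1–2), it is not an edgeless graph, so tw(G) ≥ 1. Therefore the treewidth is 1.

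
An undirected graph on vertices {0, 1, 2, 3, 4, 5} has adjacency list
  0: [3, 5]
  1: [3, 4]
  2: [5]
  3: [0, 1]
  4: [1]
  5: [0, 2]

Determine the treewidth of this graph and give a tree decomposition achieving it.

The largest bag has 2 vertices, giving width 1; this decomposition certifies tw(G) ≤ 1. Since G has at least one edge (e.g. 2–5), it is not an edgeless graph, so tw(G) ≥ 1. Therefore the treewidth is 1.

Treewidth 1.
Bags: B1 = {2, 5}  B2 = {0, 5}  B3 = {0, 3}  B4 = {1, 3}  B5 = {1, 4}
Tree: B1–B2, B2–B3, B3–B4, B4–B5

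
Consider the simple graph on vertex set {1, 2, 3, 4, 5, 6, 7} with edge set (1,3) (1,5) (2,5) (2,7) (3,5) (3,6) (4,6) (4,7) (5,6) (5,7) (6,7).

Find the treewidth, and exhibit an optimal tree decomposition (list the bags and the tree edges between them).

Each bag holds 3 vertices, so the decomposition has width 2, which upper-bounds the treewidth. On the other hand G contains the 3-clique {4, 6, 7}. A clique must lie in a single bag of any decomposition, so no decomposition can have width below 2. Therefore the treewidth is 2.

Treewidth 2.
One optimal decomposition is:
Bags: B1 = {3, 5, 6}  B2 = {5, 6, 7}  B3 = {1, 3, 5}  B4 = {4, 6, 7}  B5 = {2, 5, 7}
Tree: B1–B2, B1–B3, B2–B4, B2–B5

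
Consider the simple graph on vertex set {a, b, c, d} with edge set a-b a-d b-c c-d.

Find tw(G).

A width-2 tree decomposition is:
Bags: B1 = {b, c, d}  B2 = {a, b, d}
Tree: B1–B2
Each bag holds 3 vertices, so the decomposition has width 2, which upper-bounds the treewidth. For the lower bound, G contains the cycle b–c–d–a–b, so G is not a forest; only forests have treewidth ≤ 1, hence tw(G) ≥ 2. Therefore the treewidth is 2.

2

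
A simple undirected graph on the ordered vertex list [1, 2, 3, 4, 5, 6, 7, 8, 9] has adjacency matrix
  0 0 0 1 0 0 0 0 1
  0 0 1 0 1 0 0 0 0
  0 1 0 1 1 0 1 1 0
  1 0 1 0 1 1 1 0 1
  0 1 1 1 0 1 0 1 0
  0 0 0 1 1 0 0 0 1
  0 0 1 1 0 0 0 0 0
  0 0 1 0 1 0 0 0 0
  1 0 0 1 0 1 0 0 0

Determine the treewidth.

A width-2 tree decomposition is:
Bags: B1 = {3, 5, 8}  B2 = {3, 4, 5}  B3 = {4, 5, 6}  B4 = {3, 4, 7}  B5 = {2, 3, 5}  B6 = {4, 6, 9}  B7 = {1, 4, 9}
Tree: B1–B2, B2–B3, B2–B4, B1–B5, B3–B6, B6–B7
The largest bag has 3 vertices, giving width 2; this decomposition certifies tw(G) ≤ 2. On the other hand G contains the 3-clique {3, 5, 8}. A clique must lie in a single bag of any decomposition, so no decomposition can have width below 2. Hence tw(G) = 2 exactly.

2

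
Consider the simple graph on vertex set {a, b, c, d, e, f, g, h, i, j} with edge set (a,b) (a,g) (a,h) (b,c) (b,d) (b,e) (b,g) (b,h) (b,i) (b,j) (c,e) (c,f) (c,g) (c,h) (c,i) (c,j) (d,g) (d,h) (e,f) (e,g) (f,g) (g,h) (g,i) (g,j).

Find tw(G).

3

A width-3 tree decomposition is:
Bags: B1 = {b, c, e, g}  B2 = {b, c, g, j}  B3 = {b, c, g, h}  B4 = {b, c, g, i}  B5 = {c, e, f, g}  B6 = {a, b, g, h}  B7 = {b, d, g, h}
Tree: B1–B2, B1–B3, B2–B4, B1–B5, B3–B6, B3–B7
Each bag holds 4 vertices, so the decomposition has width 3, which upper-bounds the treewidth. On the other hand G contains the 4-clique {c, e, f, g}. A clique must lie in a single bag of any decomposition, so no decomposition can have width below 3. Therefore the treewidth is 3.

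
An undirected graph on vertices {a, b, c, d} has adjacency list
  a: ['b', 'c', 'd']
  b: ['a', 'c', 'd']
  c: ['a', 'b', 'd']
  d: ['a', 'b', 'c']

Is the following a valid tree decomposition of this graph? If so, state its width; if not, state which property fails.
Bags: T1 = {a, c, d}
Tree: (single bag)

A tree decomposition must satisfy three properties: every vertex lies in some bag; for every edge, both endpoints lie together in some bag; and for every vertex, the bags containing it form a connected subtree. Here vertex b appears in no bag, so the decomposition is invalid.

No — vertex b appears in no bag.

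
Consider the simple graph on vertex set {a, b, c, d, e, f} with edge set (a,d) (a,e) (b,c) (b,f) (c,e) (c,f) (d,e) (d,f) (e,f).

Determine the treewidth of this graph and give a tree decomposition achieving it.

The largest bag has 3 vertices, giving width 2; this decomposition certifies tw(G) ≤ 2. On the other hand G contains the 3-clique {a, d, e}. A clique must lie in a single bag of any decomposition, so no decomposition can have width below 2. Hence tw(G) = 2 exactly.

Treewidth 2.
One such decomposition:
Bags: B1 = {c, e, f}  B2 = {d, e, f}  B3 = {b, c, f}  B4 = {a, d, e}
Tree: B1–B2, B1–B3, B2–B4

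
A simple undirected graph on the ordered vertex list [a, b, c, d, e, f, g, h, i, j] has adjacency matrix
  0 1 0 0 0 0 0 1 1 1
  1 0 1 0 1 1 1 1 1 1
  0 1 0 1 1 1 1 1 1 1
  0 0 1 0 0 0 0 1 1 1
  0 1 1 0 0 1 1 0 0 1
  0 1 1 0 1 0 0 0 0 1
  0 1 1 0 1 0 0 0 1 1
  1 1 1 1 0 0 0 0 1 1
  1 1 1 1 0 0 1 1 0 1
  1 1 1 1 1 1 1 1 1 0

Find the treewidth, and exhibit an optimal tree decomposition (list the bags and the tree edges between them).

Treewidth 4.
One such decomposition:
Bags: B1 = {c, d, h, i, j}  B2 = {b, c, h, i, j}  B3 = {a, b, h, i, j}  B4 = {b, c, g, i, j}  B5 = {b, c, e, g, j}  B6 = {b, c, e, f, j}
Tree: B1–B2, B2–B3, B2–B4, B4–B5, B5–B6

The largest bag has 5 vertices, giving width 4; this decomposition certifies tw(G) ≤ 4. Conversely, {c, d, h, i, j} is a clique of size 5, and the vertices of any clique must share a bag in every tree decomposition; so some bag has ≥ 5 vertices and tw(G) ≥ 4. Combining the bounds, tw(G) = 4.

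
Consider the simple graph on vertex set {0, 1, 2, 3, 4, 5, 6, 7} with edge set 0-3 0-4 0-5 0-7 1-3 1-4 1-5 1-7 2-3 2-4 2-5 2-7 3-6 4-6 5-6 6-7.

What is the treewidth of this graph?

A width-4 tree decomposition is:
Bags: B1 = {0, 1, 2, 4, 6}  B2 = {0, 1, 2, 5, 6}  B3 = {0, 1, 2, 3, 6}  B4 = {0, 1, 2, 6, 7}
Tree: B1–B2, B2–B3, B3–B4
Every bag has size at most 5, so the width is 5 − 1 = 4 and tw(G) ≤ 4. For the lower bound: the 5 vertex sets {2,4}, {1,5}, {0,3}, {6}, {7} are disjoint, each induces a connected subgraph, and every pair is joined by at least one edge of G. Contracting each set to a single vertex therefore yields K_{5} as a minor, and since treewidth is minor-monotone, tw(G) ≥ tw(K_{5}) = 4. Combining the bounds, tw(G) = 4.

4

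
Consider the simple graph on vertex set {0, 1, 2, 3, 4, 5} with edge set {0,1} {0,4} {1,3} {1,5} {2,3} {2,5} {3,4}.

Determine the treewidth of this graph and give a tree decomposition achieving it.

Treewidth 2.
Bags: B1 = {0, 3, 4}  B2 = {0, 1, 3}  B3 = {1, 2, 3}  B4 = {1, 2, 5}
Tree: B1–B2, B2–B3, B3–B4

Each bag holds 3 vertices, so the decomposition has width 2, which upper-bounds the treewidth. The edges 4–0–1–3–4 form a cycle, so G is not a tree and its treewidth is at least 2. Combining the bounds, tw(G) = 2.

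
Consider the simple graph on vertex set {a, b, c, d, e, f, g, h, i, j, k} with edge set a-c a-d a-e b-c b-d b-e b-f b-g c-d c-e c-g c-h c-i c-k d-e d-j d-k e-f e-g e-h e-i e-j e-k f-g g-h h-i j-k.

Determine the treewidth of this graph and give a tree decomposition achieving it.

Each bag holds 4 vertices, so the decomposition has width 3, which upper-bounds the treewidth. Conversely, {d, e, j, k} is a clique of size 4, and the vertices of any clique must share a bag in every tree decomposition; so some bag has ≥ 4 vertices and tw(G) ≥ 3. Combining the bounds, tw(G) = 3.

Treewidth 3.
One such decomposition:
Bags: B1 = {c, d, e, k}  B2 = {a, c, d, e}  B3 = {b, c, d, e}  B4 = {b, c, e, g}  B5 = {d, e, j, k}  B6 = {c, e, g, h}  B7 = {b, e, f, g}  B8 = {c, e, h, i}
Tree: B1–B2, B1–B3, B3–B4, B1–B5, B4–B6, B4–B7, B6–B8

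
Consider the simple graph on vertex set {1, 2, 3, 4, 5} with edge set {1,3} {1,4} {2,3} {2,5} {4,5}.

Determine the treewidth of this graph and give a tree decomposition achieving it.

The largest bag has 3 vertices, giving width 2; this decomposition certifies tw(G) ≤ 2. The edges 5–2–3–1–4–5 form a cycle, so G is not a tree and its treewidth is at least 2. Hence tw(G) = 2 exactly.

Treewidth 2.
One such decomposition:
Bags: B1 = {2, 3, 5}  B2 = {1, 3, 5}  B3 = {1, 4, 5}
Tree: B1–B2, B2–B3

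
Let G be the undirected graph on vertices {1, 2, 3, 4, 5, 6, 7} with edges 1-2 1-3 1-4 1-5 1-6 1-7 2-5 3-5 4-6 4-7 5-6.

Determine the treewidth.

A width-2 tree decomposition is:
Bags: B1 = {1, 3, 5}  B2 = {1, 5, 6}  B3 = {1, 4, 6}  B4 = {1, 4, 7}  B5 = {1, 2, 5}
Tree: B1–B2, B2–B3, B3–B4, B2–B5
Each bag holds 3 vertices, so the decomposition has width 2, which upper-bounds the treewidth. On the other hand G contains the 3-clique {1, 4, 6}. A clique must lie in a single bag of any decomposition, so no decomposition can have width below 2. Therefore the treewidth is 2.

2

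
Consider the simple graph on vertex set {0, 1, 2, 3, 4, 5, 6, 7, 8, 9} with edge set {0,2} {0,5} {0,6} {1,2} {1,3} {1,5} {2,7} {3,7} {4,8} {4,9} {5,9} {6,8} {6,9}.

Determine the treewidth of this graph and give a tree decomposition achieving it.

Every bag has size at most 3, so the width is 3 − 1 = 2 and tw(G) ≤ 2. For the lower bound, G contains the cycle 8–4–9–6–8, so G is not a forest; only forests have treewidth ≤ 1, hence tw(G) ≥ 2. The upper and lower bounds meet at 2, so that is the treewidth.

Treewidth 2.
Bags: B1 = {4, 6, 8}  B2 = {4, 6, 9}  B3 = {0, 6, 9}  B4 = {0, 5, 9}  B5 = {0, 2, 5}  B6 = {1, 2, 5}  B7 = {1, 2, 7}  B8 = {1, 3, 7}
Tree: B1–B2, B2–B3, B3–B4, B4–B5, B5–B6, B6–B7, B7–B8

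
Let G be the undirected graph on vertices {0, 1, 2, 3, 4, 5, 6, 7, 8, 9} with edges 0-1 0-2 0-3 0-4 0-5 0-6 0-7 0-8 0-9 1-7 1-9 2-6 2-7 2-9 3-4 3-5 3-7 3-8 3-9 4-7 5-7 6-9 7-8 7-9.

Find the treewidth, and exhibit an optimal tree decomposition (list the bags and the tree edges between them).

Every bag has size at most 4, so the width is 4 − 1 = 3 and tw(G) ≤ 3. For the lower bound, the 4 vertices {0, 2, 6, 9} are pairwise adjacent, and any tree decomposition puts a clique entirely inside one bag — forcing width ≥ 3. The upper and lower bounds meet at 3, so that is the treewidth.

Treewidth 3.
One optimal decomposition is:
Bags: B1 = {0, 3, 7, 9}  B2 = {0, 2, 7, 9}  B3 = {0, 3, 4, 7}  B4 = {0, 3, 7, 8}  B5 = {0, 2, 6, 9}  B6 = {0, 3, 5, 7}  B7 = {0, 1, 7, 9}
Tree: B1–B2, B1–B3, B3–B4, B2–B5, B1–B6, B1–B7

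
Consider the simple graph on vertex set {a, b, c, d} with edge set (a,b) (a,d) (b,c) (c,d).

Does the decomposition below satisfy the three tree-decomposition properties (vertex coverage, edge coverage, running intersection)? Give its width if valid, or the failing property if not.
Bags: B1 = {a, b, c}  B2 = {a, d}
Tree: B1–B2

No — edge (c,d) lies in no bag.

A tree decomposition must satisfy three properties: every vertex lies in some bag; for every edge, both endpoints lie together in some bag; and for every vertex, the bags containing it form a connected subtree. Here edge (c,d) lies in no bag, so the decomposition is invalid.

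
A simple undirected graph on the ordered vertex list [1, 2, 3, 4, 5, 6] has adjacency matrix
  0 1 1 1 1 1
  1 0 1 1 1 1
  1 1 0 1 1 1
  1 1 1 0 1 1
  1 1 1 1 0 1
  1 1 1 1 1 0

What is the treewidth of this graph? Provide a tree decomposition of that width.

Treewidth 5.
One optimal decomposition is:
Bags: B1 = {1, 2, 3, 4, 5, 6}
Tree: (single bag)

With just one bag of size 6, the width is 6 − 1 = 5, so tw(G) ≤ 5. For the lower bound, the 6 vertices {1, 2, 3, 4, 5, 6} are pairwise adjacent, and any tree decomposition puts a clique entirely inside one bag — forcing width ≥ 5. Combining the bounds, tw(G) = 5.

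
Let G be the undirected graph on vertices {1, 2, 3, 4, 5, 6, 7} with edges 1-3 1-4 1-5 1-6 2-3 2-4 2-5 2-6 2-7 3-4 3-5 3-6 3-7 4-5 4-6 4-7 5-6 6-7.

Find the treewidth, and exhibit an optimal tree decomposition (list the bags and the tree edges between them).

Treewidth 4.
One such decomposition:
Bags: B1 = {1, 3, 4, 5, 6}  B2 = {2, 3, 4, 5, 6}  B3 = {2, 3, 4, 6, 7}
Tree: B1–B2, B2–B3

The largest bag has 5 vertices, giving width 4; this decomposition certifies tw(G) ≤ 4. For the lower bound, the 5 vertices {1, 3, 4, 5, 6} are pairwise adjacent, and any tree decomposition puts a clique entirely inside one bag — forcing width ≥ 4. Combining the bounds, tw(G) = 4.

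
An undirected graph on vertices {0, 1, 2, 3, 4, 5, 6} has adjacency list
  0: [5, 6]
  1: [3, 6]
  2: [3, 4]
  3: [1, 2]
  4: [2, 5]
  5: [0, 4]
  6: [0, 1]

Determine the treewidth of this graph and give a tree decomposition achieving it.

Treewidth 2.
One optimal decomposition is:
Bags: B1 = {2, 4, 5}  B2 = {0, 2, 5}  B3 = {0, 2, 6}  B4 = {1, 2, 6}  B5 = {1, 2, 3}
Tree: B1–B2, B2–B3, B3–B4, B4–B5

Every bag has size at most 3, so the width is 3 − 1 = 2 and tw(G) ≤ 2. The edges 2–4–5–0–6–1–3–2 form a cycle, so G is not a tree and its treewidth is at least 2. Therefore the treewidth is 2.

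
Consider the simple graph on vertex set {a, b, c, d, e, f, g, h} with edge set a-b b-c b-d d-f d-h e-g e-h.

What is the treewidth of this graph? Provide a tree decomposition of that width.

Treewidth 1.
One such decomposition:
Bags: B1 = {e, g}  B2 = {e, h}  B3 = {d, h}  B4 = {b, d}  B5 = {a, b}  B6 = {b, c}  B7 = {d, f}
Tree: B1–B2, B2–B3, B3–B4, B4–B5, B5–B6, B3–B7

The largest bag has 2 vertices, giving width 1; this decomposition certifies tw(G) ≤ 1. Since G has at least one edge (e.g. g–e), it is not an edgeless graph, so tw(G) ≥ 1. Hence tw(G) = 1 exactly.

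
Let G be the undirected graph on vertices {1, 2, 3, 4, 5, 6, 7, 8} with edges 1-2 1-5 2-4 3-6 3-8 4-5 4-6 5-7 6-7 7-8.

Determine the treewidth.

2

A width-2 tree decomposition is:
Bags: B1 = {1, 2, 5}  B2 = {2, 4, 5}  B3 = {4, 5, 7}  B4 = {4, 6, 7}  B5 = {6, 7, 8}  B6 = {3, 6, 8}
Tree: B1–B2, B2–B3, B3–B4, B4–B5, B5–B6
Each bag holds 3 vertices, so the decomposition has width 2, which upper-bounds the treewidth. For the lower bound, G contains the cycle 1–2–4–5–1, so G is not a forest; only forests have treewidth ≤ 1, hence tw(G) ≥ 2. The upper and lower bounds meet at 2, so that is the treewidth.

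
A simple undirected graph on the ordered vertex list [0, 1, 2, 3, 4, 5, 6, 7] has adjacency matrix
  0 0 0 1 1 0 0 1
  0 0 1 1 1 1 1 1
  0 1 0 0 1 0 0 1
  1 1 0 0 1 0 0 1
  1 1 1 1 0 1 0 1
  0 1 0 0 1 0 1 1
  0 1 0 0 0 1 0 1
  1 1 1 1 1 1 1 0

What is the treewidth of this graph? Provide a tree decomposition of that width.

Treewidth 3.
Bags: B1 = {1, 4, 5, 7}  B2 = {1, 3, 4, 7}  B3 = {0, 3, 4, 7}  B4 = {1, 2, 4, 7}  B5 = {1, 5, 6, 7}
Tree: B1–B2, B2–B3, B1–B4, B1–B5

Each bag holds 4 vertices, so the decomposition has width 3, which upper-bounds the treewidth. Conversely, {0, 3, 4, 7} is a clique of size 4, and the vertices of any clique must share a bag in every tree decomposition; so some bag has ≥ 4 vertices and tw(G) ≥ 3. Combining the bounds, tw(G) = 3.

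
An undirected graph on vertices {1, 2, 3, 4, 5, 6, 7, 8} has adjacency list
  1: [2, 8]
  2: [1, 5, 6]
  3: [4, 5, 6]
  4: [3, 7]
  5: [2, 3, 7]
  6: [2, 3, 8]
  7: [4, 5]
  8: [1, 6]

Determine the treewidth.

2

A width-2 tree decomposition is:
Bags: B1 = {1, 6, 8}  B2 = {1, 2, 6}  B3 = {2, 3, 6}  B4 = {2, 3, 5}  B5 = {3, 4, 5}  B6 = {4, 5, 7}
Tree: B1–B2, B2–B3, B3–B4, B4–B5, B5–B6
The largest bag has 3 vertices, giving width 2; this decomposition certifies tw(G) ≤ 2. Since 8–1–2–6–8 is a cycle in G, G is not acyclic. Forests are exactly the graphs of treewidth ≤ 1, so tw(G) ≥ 2. Combining the bounds, tw(G) = 2.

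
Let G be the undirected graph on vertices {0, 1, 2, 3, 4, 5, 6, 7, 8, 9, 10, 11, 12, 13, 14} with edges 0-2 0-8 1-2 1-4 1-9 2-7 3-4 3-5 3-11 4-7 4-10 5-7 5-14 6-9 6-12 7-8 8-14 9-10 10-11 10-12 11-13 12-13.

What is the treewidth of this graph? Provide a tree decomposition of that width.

Treewidth 3.
One such decomposition:
Bags: B1 = {6, 11, 12, 13}  B2 = {6, 10, 11, 12}  B3 = {6, 9, 10, 11}  B4 = {3, 9, 10, 11}  B5 = {3, 4, 9, 10}  B6 = {1, 3, 4, 9}  B7 = {1, 3, 4, 5}  B8 = {1, 4, 5, 7}  B9 = {1, 2, 5, 7}  B10 = {2, 5, 7, 14}  B11 = {2, 7, 8, 14}  B12 = {0, 2, 8, 14}
Tree: B1–B2, B2–B3, B3–B4, B4–B5, B5–B6, B6–B7, B7–B8, B8–B9, B9–B10, B10–B11, B11–B12

The largest bag has 4 vertices, giving width 3; this decomposition certifies tw(G) ≤ 3. For the lower bound: the 4 vertex sets {6,12,13}, {11}, {10}, {1,3,4,9} are disjoint, each induces a connected subgraph, and every pair is joined by at least one edge of G. Contracting each set to a single vertex therefore yields K_{4} as a minor, and since treewidth is minor-monotone, tw(G) ≥ tw(K_{4}) = 3. Hence tw(G) = 3 exactly.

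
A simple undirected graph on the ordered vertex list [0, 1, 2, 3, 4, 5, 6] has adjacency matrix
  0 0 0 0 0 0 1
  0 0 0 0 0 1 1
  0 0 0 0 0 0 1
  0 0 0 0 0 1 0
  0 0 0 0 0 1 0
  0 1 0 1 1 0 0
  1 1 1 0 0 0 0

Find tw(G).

1

A width-1 tree decomposition is:
Bags: B1 = {4, 5}  B2 = {1, 5}  B3 = {1, 6}  B4 = {3, 5}  B5 = {2, 6}  B6 = {0, 6}
Tree: B1–B2, B2–B3, B1–B4, B3–B5, B5–B6
Each bag holds 2 vertices, so the decomposition has width 1, which upper-bounds the treewidth. Since G has at least one edge (e.g. 5–4), it is not an edgeless graph, so tw(G) ≥ 1. Combining the bounds, tw(G) = 1.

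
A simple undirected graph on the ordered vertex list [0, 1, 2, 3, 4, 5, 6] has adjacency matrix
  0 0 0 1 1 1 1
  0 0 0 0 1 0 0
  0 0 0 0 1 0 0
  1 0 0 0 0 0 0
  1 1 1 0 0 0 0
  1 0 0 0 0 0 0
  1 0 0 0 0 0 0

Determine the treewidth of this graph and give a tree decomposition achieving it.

Every bag has size at most 2, so the width is 2 − 1 = 1 and tw(G) ≤ 1. Any graph with an edge has treewidth ≥ 1, and G has the edge 4–2. Therefore the treewidth is 1.

Treewidth 1.
One such decomposition:
Bags: B1 = {2, 4}  B2 = {1, 4}  B3 = {0, 4}  B4 = {0, 6}  B5 = {0, 3}  B6 = {0, 5}
Tree: B1–B2, B1–B3, B3–B4, B4–B5, B5–B6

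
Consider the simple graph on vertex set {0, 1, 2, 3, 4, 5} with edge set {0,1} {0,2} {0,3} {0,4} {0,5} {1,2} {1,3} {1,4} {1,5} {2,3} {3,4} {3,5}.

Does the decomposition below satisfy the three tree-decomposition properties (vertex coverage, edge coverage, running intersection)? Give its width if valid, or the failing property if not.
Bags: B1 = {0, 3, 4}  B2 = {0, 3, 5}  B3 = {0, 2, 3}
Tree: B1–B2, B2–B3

No — vertex 1 appears in no bag.

A tree decomposition must satisfy three properties: every vertex lies in some bag; for every edge, both endpoints lie together in some bag; and for every vertex, the bags containing it form a connected subtree. Here vertex 1 appears in no bag, so the decomposition is invalid.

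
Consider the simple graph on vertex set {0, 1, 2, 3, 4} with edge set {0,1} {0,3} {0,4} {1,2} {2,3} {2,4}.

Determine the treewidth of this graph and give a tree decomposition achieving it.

Treewidth 2.
One optimal decomposition is:
Bags: B1 = {0, 1, 2}  B2 = {0, 2, 4}  B3 = {0, 2, 3}
Tree: B1–B2, B2–B3

Each bag holds 3 vertices, so the decomposition has width 2, which upper-bounds the treewidth. Since 2–1–0–4–2 is a cycle in G, G is not acyclic. Forests are exactly the graphs of treewidth ≤ 1, so tw(G) ≥ 2. Combining the bounds, tw(G) = 2.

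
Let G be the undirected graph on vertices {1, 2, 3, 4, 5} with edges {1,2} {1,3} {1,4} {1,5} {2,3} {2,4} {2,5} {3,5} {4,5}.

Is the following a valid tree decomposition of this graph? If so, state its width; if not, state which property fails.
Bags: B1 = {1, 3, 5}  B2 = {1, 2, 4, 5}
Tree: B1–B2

No — edge (2,3) lies in no bag.

A tree decomposition must satisfy three properties: every vertex lies in some bag; for every edge, both endpoints lie together in some bag; and for every vertex, the bags containing it form a connected subtree. Here edge (2,3) lies in no bag, so the decomposition is invalid.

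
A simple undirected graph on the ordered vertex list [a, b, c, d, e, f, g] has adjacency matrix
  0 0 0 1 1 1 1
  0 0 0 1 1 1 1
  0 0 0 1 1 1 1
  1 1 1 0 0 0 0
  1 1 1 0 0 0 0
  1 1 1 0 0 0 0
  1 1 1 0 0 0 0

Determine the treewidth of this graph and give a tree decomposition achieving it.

Treewidth 3.
One optimal decomposition is:
Bags: B1 = {a, b, c, e}  B2 = {a, b, c, f}  B3 = {a, b, c, d}  B4 = {a, b, c, g}
Tree: B1–B2, B2–B3, B3–B4

Every bag has size at most 4, so the width is 4 − 1 = 3 and tw(G) ≤ 3. For the lower bound: the 4 vertex sets {a,e}, {b,f}, {c}, {d} are disjoint, each induces a connected subgraph, and every pair is joined by at least one edge of G. Contracting each set to a single vertex therefore yields K_{4} as a minor, and since treewidth is minor-monotone, tw(G) ≥ tw(K_{4}) = 3. Hence tw(G) = 3 exactly.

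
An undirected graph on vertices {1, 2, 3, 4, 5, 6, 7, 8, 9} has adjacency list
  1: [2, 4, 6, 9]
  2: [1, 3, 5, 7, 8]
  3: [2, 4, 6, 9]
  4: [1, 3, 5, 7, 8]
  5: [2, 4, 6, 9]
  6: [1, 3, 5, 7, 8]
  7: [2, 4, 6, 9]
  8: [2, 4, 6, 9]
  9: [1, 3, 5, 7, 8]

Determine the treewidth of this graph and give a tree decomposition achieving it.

Treewidth 4.
Bags: B1 = {2, 4, 5, 6, 9}  B2 = {2, 4, 6, 7, 9}  B3 = {2, 3, 4, 6, 9}  B4 = {1, 2, 4, 6, 9}  B5 = {2, 4, 6, 8, 9}
Tree: B1–B2, B2–B3, B3–B4, B4–B5

The largest bag has 5 vertices, giving width 4; this decomposition certifies tw(G) ≤ 4. For the lower bound: the 5 vertex sets {5,6}, {7,9}, {3,4}, {2}, {1} are disjoint, each induces a connected subgraph, and every pair is joined by at least one edge of G. Contracting each set to a single vertex therefore yields K_{5} as a minor, and since treewidth is minor-monotone, tw(G) ≥ tw(K_{5}) = 4. Combining the bounds, tw(G) = 4.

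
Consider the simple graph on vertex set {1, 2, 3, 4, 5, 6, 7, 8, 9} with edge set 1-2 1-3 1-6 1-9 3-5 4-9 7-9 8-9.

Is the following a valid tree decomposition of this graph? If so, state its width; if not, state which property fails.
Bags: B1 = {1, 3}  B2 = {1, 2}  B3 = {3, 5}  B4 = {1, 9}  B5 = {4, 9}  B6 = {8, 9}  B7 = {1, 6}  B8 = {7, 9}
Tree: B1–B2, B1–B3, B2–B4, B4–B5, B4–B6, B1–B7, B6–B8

Vertex coverage: the bags together contain {1, 2, 3, 4, 5, 6, 7, 8, 9}, the full vertex set. Edge coverage: each edge of G has both endpoints in at least one bag. Running intersection: for every vertex, the bags containing it form a connected subtree. All three properties hold, so this is a valid tree decomposition of width max|bag| − 1 = 1, and hence tw(G) ≤ 1.

Yes; width 1.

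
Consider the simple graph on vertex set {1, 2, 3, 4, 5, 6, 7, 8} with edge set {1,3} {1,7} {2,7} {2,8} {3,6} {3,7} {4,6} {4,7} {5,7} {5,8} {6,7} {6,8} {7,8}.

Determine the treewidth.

A width-2 tree decomposition is:
Bags: B1 = {4, 6, 7}  B2 = {3, 6, 7}  B3 = {1, 3, 7}  B4 = {6, 7, 8}  B5 = {2, 7, 8}  B6 = {5, 7, 8}
Tree: B1–B2, B2–B3, B2–B4, B4–B5, B5–B6
The largest bag has 3 vertices, giving width 2; this decomposition certifies tw(G) ≤ 2. For the lower bound, the 3 vertices {1, 3, 7} are pairwise adjacent, and any tree decomposition puts a clique entirely inside one bag — forcing width ≥ 2. Hence tw(G) = 2 exactly.

2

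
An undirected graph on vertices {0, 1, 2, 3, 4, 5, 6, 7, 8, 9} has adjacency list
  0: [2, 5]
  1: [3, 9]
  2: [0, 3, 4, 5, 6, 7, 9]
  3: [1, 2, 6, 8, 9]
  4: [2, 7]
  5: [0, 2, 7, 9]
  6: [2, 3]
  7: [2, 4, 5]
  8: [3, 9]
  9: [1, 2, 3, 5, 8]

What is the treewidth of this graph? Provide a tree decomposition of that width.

The largest bag has 3 vertices, giving width 2; this decomposition certifies tw(G) ≤ 2. On the other hand G contains the 3-clique {3, 8, 9}. A clique must lie in a single bag of any decomposition, so no decomposition can have width below 2. The upper and lower bounds meet at 2, so that is the treewidth.

Treewidth 2.
Bags: B1 = {2, 3, 9}  B2 = {2, 5, 9}  B3 = {3, 8, 9}  B4 = {1, 3, 9}  B5 = {0, 2, 5}  B6 = {2, 3, 6}  B7 = {2, 5, 7}  B8 = {2, 4, 7}
Tree: B1–B2, B1–B3, B1–B4, B2–B5, B1–B6, B2–B7, B7–B8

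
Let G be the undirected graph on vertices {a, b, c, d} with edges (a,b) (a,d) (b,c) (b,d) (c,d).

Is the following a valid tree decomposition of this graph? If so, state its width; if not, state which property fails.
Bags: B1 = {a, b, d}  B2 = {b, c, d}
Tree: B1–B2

Checking the three conditions: (i) the bags cover all of {a, b, c, d}; (ii) for each edge, some bag contains both endpoints; (iii) the bags containing any fixed vertex form a subtree. All hold, so the decomposition is valid with width 3 − 1 = 2.

Yes; width 2.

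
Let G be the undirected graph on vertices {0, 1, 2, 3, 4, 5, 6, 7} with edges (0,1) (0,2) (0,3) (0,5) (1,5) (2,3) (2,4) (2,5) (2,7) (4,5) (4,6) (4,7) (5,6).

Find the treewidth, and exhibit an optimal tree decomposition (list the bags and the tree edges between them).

Every bag has size at most 3, so the width is 3 − 1 = 2 and tw(G) ≤ 2. For the lower bound, the 3 vertices {0, 1, 5} are pairwise adjacent, and any tree decomposition puts a clique entirely inside one bag — forcing width ≥ 2. Combining the bounds, tw(G) = 2.

Treewidth 2.
One optimal decomposition is:
Bags: B1 = {0, 2, 5}  B2 = {2, 4, 5}  B3 = {0, 2, 3}  B4 = {2, 4, 7}  B5 = {4, 5, 6}  B6 = {0, 1, 5}
Tree: B1–B2, B1–B3, B2–B4, B2–B5, B1–B6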